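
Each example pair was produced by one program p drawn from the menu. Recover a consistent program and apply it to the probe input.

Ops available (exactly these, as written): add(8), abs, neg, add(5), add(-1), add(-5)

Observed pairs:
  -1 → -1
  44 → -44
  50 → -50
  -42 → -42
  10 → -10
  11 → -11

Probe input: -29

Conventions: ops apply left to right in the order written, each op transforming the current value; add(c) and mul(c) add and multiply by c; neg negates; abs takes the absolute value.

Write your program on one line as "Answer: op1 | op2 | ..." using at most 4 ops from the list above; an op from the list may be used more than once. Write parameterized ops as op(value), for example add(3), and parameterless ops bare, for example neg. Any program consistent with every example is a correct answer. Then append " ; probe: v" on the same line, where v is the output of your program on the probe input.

neg | abs | neg ; probe: -29

Check, running the answer program on each example:
  -1 -> 1 -> 1 -> -1
  44 -> -44 -> 44 -> -44
  50 -> -50 -> 50 -> -50
  -42 -> 42 -> 42 -> -42
  10 -> -10 -> 10 -> -10
  11 -> -11 -> 11 -> -11
  probe: -29 -> 29 -> 29 -> -29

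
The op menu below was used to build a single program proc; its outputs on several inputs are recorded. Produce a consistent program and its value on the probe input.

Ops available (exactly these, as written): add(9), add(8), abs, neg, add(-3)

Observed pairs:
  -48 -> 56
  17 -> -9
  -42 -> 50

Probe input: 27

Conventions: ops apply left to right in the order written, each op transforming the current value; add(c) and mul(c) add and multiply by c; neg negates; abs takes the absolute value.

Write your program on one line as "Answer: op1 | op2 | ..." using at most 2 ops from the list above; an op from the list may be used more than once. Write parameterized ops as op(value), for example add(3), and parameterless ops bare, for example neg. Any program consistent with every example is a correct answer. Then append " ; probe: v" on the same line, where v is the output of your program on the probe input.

neg | add(8) ; probe: -19

Check, running the answer program on each example:
  -48 -> 48 -> 56
  17 -> -17 -> -9
  -42 -> 42 -> 50
  probe: 27 -> -27 -> -19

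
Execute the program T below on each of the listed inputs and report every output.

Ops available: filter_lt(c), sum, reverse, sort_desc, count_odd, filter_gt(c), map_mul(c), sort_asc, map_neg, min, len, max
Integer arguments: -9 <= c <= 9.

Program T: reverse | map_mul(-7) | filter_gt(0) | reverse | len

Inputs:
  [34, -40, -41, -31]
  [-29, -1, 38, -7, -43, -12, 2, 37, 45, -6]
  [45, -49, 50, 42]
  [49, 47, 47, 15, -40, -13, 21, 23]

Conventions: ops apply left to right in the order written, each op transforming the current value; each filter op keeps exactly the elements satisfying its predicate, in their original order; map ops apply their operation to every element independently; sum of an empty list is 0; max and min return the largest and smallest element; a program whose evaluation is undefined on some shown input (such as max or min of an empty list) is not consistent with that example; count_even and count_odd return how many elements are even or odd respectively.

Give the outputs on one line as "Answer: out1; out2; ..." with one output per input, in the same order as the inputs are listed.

Execution, op by op:
  [34, -40, -41, -31] -> [-31, -41, -40, 34] -> [217, 287, 280, -238] -> [217, 287, 280] -> [280, 287, 217] -> 3
  [-29, -1, 38, -7, -43, -12, 2, 37, 45, -6] -> [-6, 45, 37, 2, -12, -43, -7, 38, -1, -29] -> [42, -315, -259, -14, 84, 301, 49, -266, 7, 203] -> [42, 84, 301, 49, 7, 203] -> [203, 7, 49, 301, 84, 42] -> 6
  [45, -49, 50, 42] -> [42, 50, -49, 45] -> [-294, -350, 343, -315] -> [343] -> [343] -> 1
  [49, 47, 47, 15, -40, -13, 21, 23] -> [23, 21, -13, -40, 15, 47, 47, 49] -> [-161, -147, 91, 280, -105, -329, -329, -343] -> [91, 280] -> [280, 91] -> 2

3; 6; 1; 2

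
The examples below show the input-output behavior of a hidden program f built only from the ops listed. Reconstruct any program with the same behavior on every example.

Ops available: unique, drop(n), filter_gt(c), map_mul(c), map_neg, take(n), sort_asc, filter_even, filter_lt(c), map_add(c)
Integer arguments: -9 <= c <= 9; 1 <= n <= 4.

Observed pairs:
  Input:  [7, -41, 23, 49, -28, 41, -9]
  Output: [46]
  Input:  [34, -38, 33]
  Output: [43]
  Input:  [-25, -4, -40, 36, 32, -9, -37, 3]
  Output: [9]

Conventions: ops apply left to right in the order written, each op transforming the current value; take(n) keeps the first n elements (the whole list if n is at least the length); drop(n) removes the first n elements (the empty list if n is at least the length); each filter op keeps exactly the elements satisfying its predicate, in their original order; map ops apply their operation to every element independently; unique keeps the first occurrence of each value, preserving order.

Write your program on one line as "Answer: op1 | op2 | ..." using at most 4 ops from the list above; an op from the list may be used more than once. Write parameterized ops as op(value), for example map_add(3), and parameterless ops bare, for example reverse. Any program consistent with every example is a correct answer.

drop(1) | map_neg | map_add(5) | take(1)

Check, running the answer program on each example:
  [7, -41, 23, 49, -28, 41, -9] -> [-41, 23, 49, -28, 41, -9] -> [41, -23, -49, 28, -41, 9] -> [46, -18, -44, 33, -36, 14] -> [46]
  [34, -38, 33] -> [-38, 33] -> [38, -33] -> [43, -28] -> [43]
  [-25, -4, -40, 36, 32, -9, -37, 3] -> [-4, -40, 36, 32, -9, -37, 3] -> [4, 40, -36, -32, 9, 37, -3] -> [9, 45, -31, -27, 14, 42, 2] -> [9]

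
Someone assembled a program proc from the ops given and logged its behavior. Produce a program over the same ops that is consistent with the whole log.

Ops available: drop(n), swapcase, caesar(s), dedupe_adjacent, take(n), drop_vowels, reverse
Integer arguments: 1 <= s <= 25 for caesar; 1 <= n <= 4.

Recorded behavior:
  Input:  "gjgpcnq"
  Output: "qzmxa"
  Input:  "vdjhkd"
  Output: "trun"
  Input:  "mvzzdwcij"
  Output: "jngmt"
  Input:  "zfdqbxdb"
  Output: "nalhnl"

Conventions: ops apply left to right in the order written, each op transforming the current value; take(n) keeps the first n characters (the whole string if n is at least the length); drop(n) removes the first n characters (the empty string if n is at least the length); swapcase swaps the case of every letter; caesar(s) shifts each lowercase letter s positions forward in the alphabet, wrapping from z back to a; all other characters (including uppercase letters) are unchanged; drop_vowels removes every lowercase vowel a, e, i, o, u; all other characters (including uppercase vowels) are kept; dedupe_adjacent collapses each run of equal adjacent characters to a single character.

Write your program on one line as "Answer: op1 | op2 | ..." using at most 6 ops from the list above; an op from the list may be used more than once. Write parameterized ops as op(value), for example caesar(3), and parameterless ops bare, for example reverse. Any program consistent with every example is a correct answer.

dedupe_adjacent | drop(1) | drop(1) | drop_vowels | caesar(10)

Check, running the answer program on each example:
  "gjgpcnq" -> "gjgpcnq" -> "jgpcnq" -> "gpcnq" -> "gpcnq" -> "qzmxa"
  "vdjhkd" -> "vdjhkd" -> "djhkd" -> "jhkd" -> "jhkd" -> "trun"
  "mvzzdwcij" -> "mvzdwcij" -> "vzdwcij" -> "zdwcij" -> "zdwcj" -> "jngmt"
  "zfdqbxdb" -> "zfdqbxdb" -> "fdqbxdb" -> "dqbxdb" -> "dqbxdb" -> "nalhnl"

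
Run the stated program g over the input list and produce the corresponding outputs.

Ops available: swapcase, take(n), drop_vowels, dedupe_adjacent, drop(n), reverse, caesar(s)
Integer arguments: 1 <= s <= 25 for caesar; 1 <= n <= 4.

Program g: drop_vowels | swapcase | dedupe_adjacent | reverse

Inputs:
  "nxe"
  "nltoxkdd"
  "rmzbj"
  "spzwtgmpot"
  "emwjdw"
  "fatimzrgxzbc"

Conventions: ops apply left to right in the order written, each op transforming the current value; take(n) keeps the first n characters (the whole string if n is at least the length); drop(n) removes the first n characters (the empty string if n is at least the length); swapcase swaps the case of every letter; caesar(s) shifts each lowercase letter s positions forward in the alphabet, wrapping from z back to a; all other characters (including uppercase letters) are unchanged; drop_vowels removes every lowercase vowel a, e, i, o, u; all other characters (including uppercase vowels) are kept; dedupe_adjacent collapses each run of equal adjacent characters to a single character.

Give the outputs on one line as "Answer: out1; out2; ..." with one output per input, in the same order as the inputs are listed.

"XN"; "DKXTLN"; "JBZMR"; "TPMGTWZPS"; "WDJWM"; "CBZXGRZMTF"

Execution, op by op:
  "nxe" -> "nx" -> "NX" -> "NX" -> "XN"
  "nltoxkdd" -> "nltxkdd" -> "NLTXKDD" -> "NLTXKD" -> "DKXTLN"
  "rmzbj" -> "rmzbj" -> "RMZBJ" -> "RMZBJ" -> "JBZMR"
  "spzwtgmpot" -> "spzwtgmpt" -> "SPZWTGMPT" -> "SPZWTGMPT" -> "TPMGTWZPS"
  "emwjdw" -> "mwjdw" -> "MWJDW" -> "MWJDW" -> "WDJWM"
  "fatimzrgxzbc" -> "ftmzrgxzbc" -> "FTMZRGXZBC" -> "FTMZRGXZBC" -> "CBZXGRZMTF"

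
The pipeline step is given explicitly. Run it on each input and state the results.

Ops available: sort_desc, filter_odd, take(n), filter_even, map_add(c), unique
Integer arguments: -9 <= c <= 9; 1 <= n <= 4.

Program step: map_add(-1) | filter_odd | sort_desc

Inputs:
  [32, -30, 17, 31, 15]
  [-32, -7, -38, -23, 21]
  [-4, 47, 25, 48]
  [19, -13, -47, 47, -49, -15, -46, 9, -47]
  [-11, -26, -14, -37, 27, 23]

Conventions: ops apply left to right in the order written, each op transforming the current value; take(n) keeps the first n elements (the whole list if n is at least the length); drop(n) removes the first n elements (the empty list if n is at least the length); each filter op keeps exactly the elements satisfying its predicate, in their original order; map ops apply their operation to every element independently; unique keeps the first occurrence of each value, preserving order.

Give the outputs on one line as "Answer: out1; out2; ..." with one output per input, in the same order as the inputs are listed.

[31, -31]; [-33, -39]; [47, -5]; [-47]; [-15, -27]

Execution, op by op:
  [32, -30, 17, 31, 15] -> [31, -31, 16, 30, 14] -> [31, -31] -> [31, -31]
  [-32, -7, -38, -23, 21] -> [-33, -8, -39, -24, 20] -> [-33, -39] -> [-33, -39]
  [-4, 47, 25, 48] -> [-5, 46, 24, 47] -> [-5, 47] -> [47, -5]
  [19, -13, -47, 47, -49, -15, -46, 9, -47] -> [18, -14, -48, 46, -50, -16, -47, 8, -48] -> [-47] -> [-47]
  [-11, -26, -14, -37, 27, 23] -> [-12, -27, -15, -38, 26, 22] -> [-27, -15] -> [-15, -27]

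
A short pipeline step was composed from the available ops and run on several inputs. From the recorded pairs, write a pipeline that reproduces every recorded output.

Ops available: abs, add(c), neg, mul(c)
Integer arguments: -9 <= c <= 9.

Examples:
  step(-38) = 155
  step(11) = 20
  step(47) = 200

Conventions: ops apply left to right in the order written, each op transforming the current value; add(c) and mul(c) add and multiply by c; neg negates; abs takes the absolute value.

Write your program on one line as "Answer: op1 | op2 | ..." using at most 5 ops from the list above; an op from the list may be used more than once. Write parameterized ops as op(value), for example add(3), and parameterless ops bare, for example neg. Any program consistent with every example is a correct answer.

abs | neg | add(7) | abs | mul(5)

Check, running the answer program on each example:
  -38 -> 38 -> -38 -> -31 -> 31 -> 155
  11 -> 11 -> -11 -> -4 -> 4 -> 20
  47 -> 47 -> -47 -> -40 -> 40 -> 200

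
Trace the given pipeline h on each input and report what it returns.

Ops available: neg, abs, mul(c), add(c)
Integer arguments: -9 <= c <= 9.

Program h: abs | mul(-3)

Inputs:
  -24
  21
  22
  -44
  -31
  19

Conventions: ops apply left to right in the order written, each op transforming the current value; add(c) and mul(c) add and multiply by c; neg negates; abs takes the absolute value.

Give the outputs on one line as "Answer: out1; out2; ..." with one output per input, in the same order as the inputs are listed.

Execution, op by op:
  -24 -> 24 -> -72
  21 -> 21 -> -63
  22 -> 22 -> -66
  -44 -> 44 -> -132
  -31 -> 31 -> -93
  19 -> 19 -> -57

-72; -63; -66; -132; -93; -57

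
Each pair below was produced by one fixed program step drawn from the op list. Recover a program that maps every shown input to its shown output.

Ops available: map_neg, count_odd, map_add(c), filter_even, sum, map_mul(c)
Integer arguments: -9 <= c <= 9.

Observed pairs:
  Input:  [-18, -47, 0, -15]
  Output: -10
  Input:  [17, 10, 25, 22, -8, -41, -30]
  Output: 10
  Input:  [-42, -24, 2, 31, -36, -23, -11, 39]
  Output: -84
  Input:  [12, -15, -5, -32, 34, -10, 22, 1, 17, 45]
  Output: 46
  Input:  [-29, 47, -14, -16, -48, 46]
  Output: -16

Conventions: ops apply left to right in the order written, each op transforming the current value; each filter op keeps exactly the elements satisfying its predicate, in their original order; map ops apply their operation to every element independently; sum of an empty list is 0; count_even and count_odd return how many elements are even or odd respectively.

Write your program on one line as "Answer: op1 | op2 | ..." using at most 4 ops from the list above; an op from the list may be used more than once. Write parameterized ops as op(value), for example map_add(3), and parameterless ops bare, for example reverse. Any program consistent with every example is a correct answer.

map_add(-5) | map_add(9) | filter_even | sum

Check, running the answer program on each example:
  [-18, -47, 0, -15] -> [-23, -52, -5, -20] -> [-14, -43, 4, -11] -> [-14, 4] -> -10
  [17, 10, 25, 22, -8, -41, -30] -> [12, 5, 20, 17, -13, -46, -35] -> [21, 14, 29, 26, -4, -37, -26] -> [14, 26, -4, -26] -> 10
  [-42, -24, 2, 31, -36, -23, -11, 39] -> [-47, -29, -3, 26, -41, -28, -16, 34] -> [-38, -20, 6, 35, -32, -19, -7, 43] -> [-38, -20, 6, -32] -> -84
  [12, -15, -5, -32, 34, -10, 22, 1, 17, 45] -> [7, -20, -10, -37, 29, -15, 17, -4, 12, 40] -> [16, -11, -1, -28, 38, -6, 26, 5, 21, 49] -> [16, -28, 38, -6, 26] -> 46
  [-29, 47, -14, -16, -48, 46] -> [-34, 42, -19, -21, -53, 41] -> [-25, 51, -10, -12, -44, 50] -> [-10, -12, -44, 50] -> -16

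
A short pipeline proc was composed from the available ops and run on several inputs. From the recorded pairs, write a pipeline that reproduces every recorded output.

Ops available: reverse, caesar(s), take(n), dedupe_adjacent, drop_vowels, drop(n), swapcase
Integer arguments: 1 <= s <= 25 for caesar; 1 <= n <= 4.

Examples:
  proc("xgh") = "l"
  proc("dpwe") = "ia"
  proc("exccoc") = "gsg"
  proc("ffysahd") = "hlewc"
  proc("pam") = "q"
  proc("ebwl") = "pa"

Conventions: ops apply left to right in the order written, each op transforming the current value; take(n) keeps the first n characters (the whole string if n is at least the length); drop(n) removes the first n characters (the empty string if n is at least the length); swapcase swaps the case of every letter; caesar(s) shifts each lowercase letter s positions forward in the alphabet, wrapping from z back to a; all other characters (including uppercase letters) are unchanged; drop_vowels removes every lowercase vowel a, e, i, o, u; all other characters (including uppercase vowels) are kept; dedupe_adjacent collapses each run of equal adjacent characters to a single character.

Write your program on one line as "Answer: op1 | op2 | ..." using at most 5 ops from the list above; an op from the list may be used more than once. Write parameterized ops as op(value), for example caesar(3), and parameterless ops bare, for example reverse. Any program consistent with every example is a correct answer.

caesar(4) | drop(2) | dedupe_adjacent | reverse

Check, running the answer program on each example:
  "xgh" -> "bkl" -> "l" -> "l" -> "l"
  "dpwe" -> "htai" -> "ai" -> "ai" -> "ia"
  "exccoc" -> "ibggsg" -> "ggsg" -> "gsg" -> "gsg"
  "ffysahd" -> "jjcwelh" -> "cwelh" -> "cwelh" -> "hlewc"
  "pam" -> "teq" -> "q" -> "q" -> "q"
  "ebwl" -> "ifap" -> "ap" -> "ap" -> "pa"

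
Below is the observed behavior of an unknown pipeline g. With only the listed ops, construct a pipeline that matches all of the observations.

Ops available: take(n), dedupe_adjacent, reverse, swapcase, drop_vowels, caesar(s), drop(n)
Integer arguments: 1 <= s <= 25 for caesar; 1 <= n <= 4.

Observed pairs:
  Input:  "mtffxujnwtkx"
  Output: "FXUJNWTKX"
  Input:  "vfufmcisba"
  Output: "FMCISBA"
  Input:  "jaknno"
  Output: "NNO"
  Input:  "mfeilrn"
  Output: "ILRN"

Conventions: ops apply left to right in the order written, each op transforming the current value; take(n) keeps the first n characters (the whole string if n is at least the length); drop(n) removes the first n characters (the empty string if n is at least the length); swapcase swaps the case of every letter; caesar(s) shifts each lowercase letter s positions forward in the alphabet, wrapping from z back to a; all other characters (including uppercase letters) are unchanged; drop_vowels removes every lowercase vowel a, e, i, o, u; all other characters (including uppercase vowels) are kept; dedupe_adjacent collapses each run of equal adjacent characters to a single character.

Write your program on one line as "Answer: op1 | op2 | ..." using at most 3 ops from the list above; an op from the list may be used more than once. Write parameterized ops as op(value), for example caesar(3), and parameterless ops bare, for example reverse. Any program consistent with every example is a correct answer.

swapcase | drop(3)

Check, running the answer program on each example:
  "mtffxujnwtkx" -> "MTFFXUJNWTKX" -> "FXUJNWTKX"
  "vfufmcisba" -> "VFUFMCISBA" -> "FMCISBA"
  "jaknno" -> "JAKNNO" -> "NNO"
  "mfeilrn" -> "MFEILRN" -> "ILRN"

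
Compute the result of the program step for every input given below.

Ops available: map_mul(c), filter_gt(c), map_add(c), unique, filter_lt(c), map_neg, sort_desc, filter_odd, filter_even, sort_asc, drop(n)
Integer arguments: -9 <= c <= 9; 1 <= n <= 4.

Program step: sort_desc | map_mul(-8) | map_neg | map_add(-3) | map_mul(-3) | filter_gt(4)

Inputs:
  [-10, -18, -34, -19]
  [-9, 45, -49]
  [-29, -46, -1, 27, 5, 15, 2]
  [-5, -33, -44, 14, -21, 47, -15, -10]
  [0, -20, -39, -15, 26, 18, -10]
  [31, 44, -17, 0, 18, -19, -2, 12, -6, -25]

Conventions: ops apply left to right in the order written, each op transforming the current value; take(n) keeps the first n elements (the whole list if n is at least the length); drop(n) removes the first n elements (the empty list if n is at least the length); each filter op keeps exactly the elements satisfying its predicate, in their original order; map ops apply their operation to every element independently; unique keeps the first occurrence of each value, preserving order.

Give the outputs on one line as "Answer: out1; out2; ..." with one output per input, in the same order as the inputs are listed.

[249, 441, 465, 825]; [225, 1185]; [33, 705, 1113]; [129, 249, 369, 513, 801, 1065]; [9, 249, 369, 489, 945]; [9, 57, 153, 417, 465, 609]

Execution, op by op:
  [-10, -18, -34, -19] -> [-10, -18, -19, -34] -> [80, 144, 152, 272] -> [-80, -144, -152, -272] -> [-83, -147, -155, -275] -> [249, 441, 465, 825] -> [249, 441, 465, 825]
  [-9, 45, -49] -> [45, -9, -49] -> [-360, 72, 392] -> [360, -72, -392] -> [357, -75, -395] -> [-1071, 225, 1185] -> [225, 1185]
  [-29, -46, -1, 27, 5, 15, 2] -> [27, 15, 5, 2, -1, -29, -46] -> [-216, -120, -40, -16, 8, 232, 368] -> [216, 120, 40, 16, -8, -232, -368] -> [213, 117, 37, 13, -11, -235, -371] -> [-639, -351, -111, -39, 33, 705, 1113] -> [33, 705, 1113]
  [-5, -33, -44, 14, -21, 47, -15, -10] -> [47, 14, -5, -10, -15, -21, -33, -44] -> [-376, -112, 40, 80, 120, 168, 264, 352] -> [376, 112, -40, -80, -120, -168, -264, -352] -> [373, 109, -43, -83, -123, -171, -267, -355] -> [-1119, -327, 129, 249, 369, 513, 801, 1065] -> [129, 249, 369, 513, 801, 1065]
  [0, -20, -39, -15, 26, 18, -10] -> [26, 18, 0, -10, -15, -20, -39] -> [-208, -144, 0, 80, 120, 160, 312] -> [208, 144, 0, -80, -120, -160, -312] -> [205, 141, -3, -83, -123, -163, -315] -> [-615, -423, 9, 249, 369, 489, 945] -> [9, 249, 369, 489, 945]
  [31, 44, -17, 0, 18, -19, -2, 12, -6, -25] -> [44, 31, 18, 12, 0, -2, -6, -17, -19, -25] -> [-352, -248, -144, -96, 0, 16, 48, 136, 152, 200] -> [352, 248, 144, 96, 0, -16, -48, -136, -152, -200] -> [349, 245, 141, 93, -3, -19, -51, -139, -155, -203] -> [-1047, -735, -423, -279, 9, 57, 153, 417, 465, 609] -> [9, 57, 153, 417, 465, 609]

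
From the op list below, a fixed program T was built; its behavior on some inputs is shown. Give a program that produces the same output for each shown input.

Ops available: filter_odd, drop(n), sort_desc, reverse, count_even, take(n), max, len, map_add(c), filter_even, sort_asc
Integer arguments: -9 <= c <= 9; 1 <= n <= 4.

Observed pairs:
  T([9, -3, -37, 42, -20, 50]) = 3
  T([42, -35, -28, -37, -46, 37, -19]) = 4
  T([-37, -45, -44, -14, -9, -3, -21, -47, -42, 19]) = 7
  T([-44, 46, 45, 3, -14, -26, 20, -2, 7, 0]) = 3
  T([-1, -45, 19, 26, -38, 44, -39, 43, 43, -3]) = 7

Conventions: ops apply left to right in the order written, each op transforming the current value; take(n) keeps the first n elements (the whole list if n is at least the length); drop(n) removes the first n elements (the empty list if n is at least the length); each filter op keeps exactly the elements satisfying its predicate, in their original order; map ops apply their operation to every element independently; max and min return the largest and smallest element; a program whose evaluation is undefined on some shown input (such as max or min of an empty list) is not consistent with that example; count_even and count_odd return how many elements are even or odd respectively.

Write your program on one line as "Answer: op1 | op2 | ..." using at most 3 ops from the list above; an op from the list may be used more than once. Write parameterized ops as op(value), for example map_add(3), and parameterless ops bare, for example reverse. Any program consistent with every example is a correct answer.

filter_odd | reverse | len

Check, running the answer program on each example:
  [9, -3, -37, 42, -20, 50] -> [9, -3, -37] -> [-37, -3, 9] -> 3
  [42, -35, -28, -37, -46, 37, -19] -> [-35, -37, 37, -19] -> [-19, 37, -37, -35] -> 4
  [-37, -45, -44, -14, -9, -3, -21, -47, -42, 19] -> [-37, -45, -9, -3, -21, -47, 19] -> [19, -47, -21, -3, -9, -45, -37] -> 7
  [-44, 46, 45, 3, -14, -26, 20, -2, 7, 0] -> [45, 3, 7] -> [7, 3, 45] -> 3
  [-1, -45, 19, 26, -38, 44, -39, 43, 43, -3] -> [-1, -45, 19, -39, 43, 43, -3] -> [-3, 43, 43, -39, 19, -45, -1] -> 7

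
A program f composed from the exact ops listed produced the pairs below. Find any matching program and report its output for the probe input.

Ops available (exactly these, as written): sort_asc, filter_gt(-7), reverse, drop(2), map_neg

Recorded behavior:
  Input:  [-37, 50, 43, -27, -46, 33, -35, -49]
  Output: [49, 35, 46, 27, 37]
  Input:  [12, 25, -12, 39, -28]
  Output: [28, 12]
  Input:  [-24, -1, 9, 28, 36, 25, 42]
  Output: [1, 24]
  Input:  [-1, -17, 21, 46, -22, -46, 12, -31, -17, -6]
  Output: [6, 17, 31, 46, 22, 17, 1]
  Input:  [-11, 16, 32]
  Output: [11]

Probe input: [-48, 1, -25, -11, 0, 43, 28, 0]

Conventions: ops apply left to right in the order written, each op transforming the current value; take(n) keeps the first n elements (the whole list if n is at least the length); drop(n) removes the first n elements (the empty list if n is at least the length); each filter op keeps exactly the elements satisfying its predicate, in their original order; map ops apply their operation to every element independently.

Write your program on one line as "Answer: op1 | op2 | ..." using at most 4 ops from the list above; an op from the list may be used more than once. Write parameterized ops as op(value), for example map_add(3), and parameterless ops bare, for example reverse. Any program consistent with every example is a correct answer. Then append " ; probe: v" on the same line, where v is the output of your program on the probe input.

map_neg | filter_gt(-7) | reverse ; probe: [0, 0, 11, 25, -1, 48]

Check, running the answer program on each example:
  [-37, 50, 43, -27, -46, 33, -35, -49] -> [37, -50, -43, 27, 46, -33, 35, 49] -> [37, 27, 46, 35, 49] -> [49, 35, 46, 27, 37]
  [12, 25, -12, 39, -28] -> [-12, -25, 12, -39, 28] -> [12, 28] -> [28, 12]
  [-24, -1, 9, 28, 36, 25, 42] -> [24, 1, -9, -28, -36, -25, -42] -> [24, 1] -> [1, 24]
  [-1, -17, 21, 46, -22, -46, 12, -31, -17, -6] -> [1, 17, -21, -46, 22, 46, -12, 31, 17, 6] -> [1, 17, 22, 46, 31, 17, 6] -> [6, 17, 31, 46, 22, 17, 1]
  [-11, 16, 32] -> [11, -16, -32] -> [11] -> [11]
  probe: [-48, 1, -25, -11, 0, 43, 28, 0] -> [48, -1, 25, 11, 0, -43, -28, 0] -> [48, -1, 25, 11, 0, 0] -> [0, 0, 11, 25, -1, 48]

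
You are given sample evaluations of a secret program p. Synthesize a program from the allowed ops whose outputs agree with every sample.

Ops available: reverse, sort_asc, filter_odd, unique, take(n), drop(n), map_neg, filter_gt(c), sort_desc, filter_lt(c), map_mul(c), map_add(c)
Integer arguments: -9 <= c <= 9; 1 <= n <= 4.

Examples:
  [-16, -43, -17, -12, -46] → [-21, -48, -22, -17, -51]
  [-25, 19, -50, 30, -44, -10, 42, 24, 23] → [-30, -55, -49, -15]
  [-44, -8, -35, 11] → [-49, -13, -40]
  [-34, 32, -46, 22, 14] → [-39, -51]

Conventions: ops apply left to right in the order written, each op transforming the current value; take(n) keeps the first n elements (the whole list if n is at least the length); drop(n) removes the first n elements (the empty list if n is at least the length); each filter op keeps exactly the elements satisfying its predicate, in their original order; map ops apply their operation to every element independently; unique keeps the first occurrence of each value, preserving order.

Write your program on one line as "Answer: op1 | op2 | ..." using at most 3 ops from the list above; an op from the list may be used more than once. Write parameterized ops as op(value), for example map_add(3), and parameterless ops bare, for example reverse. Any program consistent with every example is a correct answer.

filter_lt(-3) | map_add(-5)

Check, running the answer program on each example:
  [-16, -43, -17, -12, -46] -> [-16, -43, -17, -12, -46] -> [-21, -48, -22, -17, -51]
  [-25, 19, -50, 30, -44, -10, 42, 24, 23] -> [-25, -50, -44, -10] -> [-30, -55, -49, -15]
  [-44, -8, -35, 11] -> [-44, -8, -35] -> [-49, -13, -40]
  [-34, 32, -46, 22, 14] -> [-34, -46] -> [-39, -51]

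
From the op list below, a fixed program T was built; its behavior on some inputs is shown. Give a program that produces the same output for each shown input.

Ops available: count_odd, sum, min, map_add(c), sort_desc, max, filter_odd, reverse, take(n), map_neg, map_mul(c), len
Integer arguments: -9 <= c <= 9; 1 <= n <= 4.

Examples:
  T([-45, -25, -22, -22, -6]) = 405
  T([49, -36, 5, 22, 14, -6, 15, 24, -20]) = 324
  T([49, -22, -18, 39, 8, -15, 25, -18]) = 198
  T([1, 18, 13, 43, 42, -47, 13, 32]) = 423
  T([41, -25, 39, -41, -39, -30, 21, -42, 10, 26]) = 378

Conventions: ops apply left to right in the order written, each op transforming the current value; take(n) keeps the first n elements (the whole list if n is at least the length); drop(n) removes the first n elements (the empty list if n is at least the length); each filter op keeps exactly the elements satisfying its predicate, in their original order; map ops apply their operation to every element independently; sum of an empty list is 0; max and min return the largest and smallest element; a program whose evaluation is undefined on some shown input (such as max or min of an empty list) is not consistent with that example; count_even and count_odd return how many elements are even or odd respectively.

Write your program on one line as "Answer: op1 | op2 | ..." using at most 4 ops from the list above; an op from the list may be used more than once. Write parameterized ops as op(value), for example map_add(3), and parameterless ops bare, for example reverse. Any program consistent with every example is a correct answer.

map_mul(-9) | sort_desc | max

Check, running the answer program on each example:
  [-45, -25, -22, -22, -6] -> [405, 225, 198, 198, 54] -> [405, 225, 198, 198, 54] -> 405
  [49, -36, 5, 22, 14, -6, 15, 24, -20] -> [-441, 324, -45, -198, -126, 54, -135, -216, 180] -> [324, 180, 54, -45, -126, -135, -198, -216, -441] -> 324
  [49, -22, -18, 39, 8, -15, 25, -18] -> [-441, 198, 162, -351, -72, 135, -225, 162] -> [198, 162, 162, 135, -72, -225, -351, -441] -> 198
  [1, 18, 13, 43, 42, -47, 13, 32] -> [-9, -162, -117, -387, -378, 423, -117, -288] -> [423, -9, -117, -117, -162, -288, -378, -387] -> 423
  [41, -25, 39, -41, -39, -30, 21, -42, 10, 26] -> [-369, 225, -351, 369, 351, 270, -189, 378, -90, -234] -> [378, 369, 351, 270, 225, -90, -189, -234, -351, -369] -> 378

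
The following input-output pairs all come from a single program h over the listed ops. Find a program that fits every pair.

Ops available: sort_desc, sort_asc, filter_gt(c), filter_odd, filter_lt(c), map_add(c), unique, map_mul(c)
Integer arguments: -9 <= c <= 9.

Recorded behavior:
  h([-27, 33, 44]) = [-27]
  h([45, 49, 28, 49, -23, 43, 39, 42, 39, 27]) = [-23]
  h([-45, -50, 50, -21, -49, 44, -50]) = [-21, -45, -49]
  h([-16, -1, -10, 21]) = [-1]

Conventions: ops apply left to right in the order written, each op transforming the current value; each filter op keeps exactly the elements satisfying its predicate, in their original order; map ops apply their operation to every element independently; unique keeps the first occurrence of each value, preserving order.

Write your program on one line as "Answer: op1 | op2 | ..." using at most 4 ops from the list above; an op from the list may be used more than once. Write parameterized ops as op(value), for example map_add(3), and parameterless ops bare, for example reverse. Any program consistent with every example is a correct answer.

filter_odd | sort_desc | filter_lt(9)

Check, running the answer program on each example:
  [-27, 33, 44] -> [-27, 33] -> [33, -27] -> [-27]
  [45, 49, 28, 49, -23, 43, 39, 42, 39, 27] -> [45, 49, 49, -23, 43, 39, 39, 27] -> [49, 49, 45, 43, 39, 39, 27, -23] -> [-23]
  [-45, -50, 50, -21, -49, 44, -50] -> [-45, -21, -49] -> [-21, -45, -49] -> [-21, -45, -49]
  [-16, -1, -10, 21] -> [-1, 21] -> [21, -1] -> [-1]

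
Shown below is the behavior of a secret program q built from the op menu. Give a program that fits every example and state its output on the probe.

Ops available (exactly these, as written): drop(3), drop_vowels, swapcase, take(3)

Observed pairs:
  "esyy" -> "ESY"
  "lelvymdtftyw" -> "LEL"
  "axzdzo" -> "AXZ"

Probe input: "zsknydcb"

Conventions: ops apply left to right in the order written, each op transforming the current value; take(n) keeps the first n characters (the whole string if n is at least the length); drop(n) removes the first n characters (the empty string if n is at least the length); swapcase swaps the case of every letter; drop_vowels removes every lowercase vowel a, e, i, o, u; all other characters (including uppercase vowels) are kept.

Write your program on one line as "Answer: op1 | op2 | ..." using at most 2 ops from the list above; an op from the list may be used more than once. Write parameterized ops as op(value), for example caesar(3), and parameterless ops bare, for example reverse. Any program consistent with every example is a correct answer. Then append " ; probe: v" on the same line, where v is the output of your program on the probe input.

swapcase | take(3) ; probe: "ZSK"

Check, running the answer program on each example:
  "esyy" -> "ESYY" -> "ESY"
  "lelvymdtftyw" -> "LELVYMDTFTYW" -> "LEL"
  "axzdzo" -> "AXZDZO" -> "AXZ"
  probe: "zsknydcb" -> "ZSKNYDCB" -> "ZSK"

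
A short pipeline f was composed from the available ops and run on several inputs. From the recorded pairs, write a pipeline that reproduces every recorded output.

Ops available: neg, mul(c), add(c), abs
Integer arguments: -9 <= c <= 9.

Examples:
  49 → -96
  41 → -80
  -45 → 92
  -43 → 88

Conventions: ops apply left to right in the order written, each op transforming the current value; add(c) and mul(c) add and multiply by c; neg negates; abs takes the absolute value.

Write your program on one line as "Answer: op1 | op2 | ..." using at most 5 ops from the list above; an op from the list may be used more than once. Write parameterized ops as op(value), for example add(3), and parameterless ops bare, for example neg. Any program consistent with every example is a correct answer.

neg | add(7) | add(-6) | neg | mul(-2)

Check, running the answer program on each example:
  49 -> -49 -> -42 -> -48 -> 48 -> -96
  41 -> -41 -> -34 -> -40 -> 40 -> -80
  -45 -> 45 -> 52 -> 46 -> -46 -> 92
  -43 -> 43 -> 50 -> 44 -> -44 -> 88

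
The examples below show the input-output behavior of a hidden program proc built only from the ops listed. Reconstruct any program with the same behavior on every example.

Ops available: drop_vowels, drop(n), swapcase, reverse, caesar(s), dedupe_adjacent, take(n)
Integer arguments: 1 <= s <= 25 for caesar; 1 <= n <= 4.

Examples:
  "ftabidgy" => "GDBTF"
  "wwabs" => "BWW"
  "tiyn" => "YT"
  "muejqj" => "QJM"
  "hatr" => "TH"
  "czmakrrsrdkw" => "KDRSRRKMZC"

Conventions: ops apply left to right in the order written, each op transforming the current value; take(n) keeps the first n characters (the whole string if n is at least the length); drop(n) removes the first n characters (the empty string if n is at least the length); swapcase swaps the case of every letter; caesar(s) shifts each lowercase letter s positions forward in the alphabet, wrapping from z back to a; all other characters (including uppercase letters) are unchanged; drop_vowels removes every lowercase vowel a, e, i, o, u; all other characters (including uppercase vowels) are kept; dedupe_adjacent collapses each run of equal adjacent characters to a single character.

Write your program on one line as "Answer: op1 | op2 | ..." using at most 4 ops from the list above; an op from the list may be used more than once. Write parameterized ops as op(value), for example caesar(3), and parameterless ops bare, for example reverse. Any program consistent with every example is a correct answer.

reverse | drop(1) | drop_vowels | swapcase

Check, running the answer program on each example:
  "ftabidgy" -> "ygdibatf" -> "gdibatf" -> "gdbtf" -> "GDBTF"
  "wwabs" -> "sbaww" -> "baww" -> "bww" -> "BWW"
  "tiyn" -> "nyit" -> "yit" -> "yt" -> "YT"
  "muejqj" -> "jqjeum" -> "qjeum" -> "qjm" -> "QJM"
  "hatr" -> "rtah" -> "tah" -> "th" -> "TH"
  "czmakrrsrdkw" -> "wkdrsrrkamzc" -> "kdrsrrkamzc" -> "kdrsrrkmzc" -> "KDRSRRKMZC"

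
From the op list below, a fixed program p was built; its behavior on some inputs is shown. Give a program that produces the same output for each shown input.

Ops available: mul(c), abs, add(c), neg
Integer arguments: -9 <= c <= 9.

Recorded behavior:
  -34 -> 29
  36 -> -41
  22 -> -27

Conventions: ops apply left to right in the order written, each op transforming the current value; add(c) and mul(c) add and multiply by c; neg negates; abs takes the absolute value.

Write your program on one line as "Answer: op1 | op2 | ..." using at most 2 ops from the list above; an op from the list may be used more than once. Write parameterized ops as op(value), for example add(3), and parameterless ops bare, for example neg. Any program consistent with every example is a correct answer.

neg | add(-5)

Check, running the answer program on each example:
  -34 -> 34 -> 29
  36 -> -36 -> -41
  22 -> -22 -> -27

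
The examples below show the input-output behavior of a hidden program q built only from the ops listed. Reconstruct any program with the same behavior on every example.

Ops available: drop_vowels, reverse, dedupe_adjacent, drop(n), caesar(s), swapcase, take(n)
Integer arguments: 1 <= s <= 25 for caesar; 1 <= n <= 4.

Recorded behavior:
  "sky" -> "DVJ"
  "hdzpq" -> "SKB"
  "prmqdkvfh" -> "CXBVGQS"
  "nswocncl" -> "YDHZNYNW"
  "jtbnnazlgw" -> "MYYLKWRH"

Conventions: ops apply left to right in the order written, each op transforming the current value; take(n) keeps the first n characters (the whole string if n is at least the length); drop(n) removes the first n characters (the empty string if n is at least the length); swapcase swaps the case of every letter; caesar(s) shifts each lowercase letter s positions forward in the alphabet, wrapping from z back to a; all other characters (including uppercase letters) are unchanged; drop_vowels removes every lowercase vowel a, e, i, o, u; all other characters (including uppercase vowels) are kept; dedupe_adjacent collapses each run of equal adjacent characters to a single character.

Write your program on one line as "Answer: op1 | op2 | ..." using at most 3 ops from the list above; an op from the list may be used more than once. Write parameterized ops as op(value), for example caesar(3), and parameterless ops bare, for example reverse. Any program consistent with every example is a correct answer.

caesar(11) | drop_vowels | swapcase

Check, running the answer program on each example:
  "sky" -> "dvj" -> "dvj" -> "DVJ"
  "hdzpq" -> "sokab" -> "skb" -> "SKB"
  "prmqdkvfh" -> "acxbovgqs" -> "cxbvgqs" -> "CXBVGQS"
  "nswocncl" -> "ydhznynw" -> "ydhznynw" -> "YDHZNYNW"
  "jtbnnazlgw" -> "uemyylkwrh" -> "myylkwrh" -> "MYYLKWRH"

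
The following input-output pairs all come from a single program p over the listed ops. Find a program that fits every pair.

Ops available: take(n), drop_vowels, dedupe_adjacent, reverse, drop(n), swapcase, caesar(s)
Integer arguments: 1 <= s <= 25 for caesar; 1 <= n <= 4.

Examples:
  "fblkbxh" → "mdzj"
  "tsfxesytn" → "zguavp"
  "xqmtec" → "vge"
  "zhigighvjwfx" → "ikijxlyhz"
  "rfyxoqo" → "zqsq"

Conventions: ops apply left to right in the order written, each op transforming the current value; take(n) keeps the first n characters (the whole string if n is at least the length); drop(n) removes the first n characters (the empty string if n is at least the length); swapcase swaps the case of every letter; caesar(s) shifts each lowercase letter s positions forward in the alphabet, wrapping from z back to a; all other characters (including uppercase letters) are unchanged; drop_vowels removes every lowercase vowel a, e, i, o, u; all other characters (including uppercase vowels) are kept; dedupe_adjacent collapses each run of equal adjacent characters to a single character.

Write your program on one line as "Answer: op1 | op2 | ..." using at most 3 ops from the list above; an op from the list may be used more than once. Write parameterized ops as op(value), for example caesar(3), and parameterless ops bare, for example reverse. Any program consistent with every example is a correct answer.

drop(3) | caesar(2)

Check, running the answer program on each example:
  "fblkbxh" -> "kbxh" -> "mdzj"
  "tsfxesytn" -> "xesytn" -> "zguavp"
  "xqmtec" -> "tec" -> "vge"
  "zhigighvjwfx" -> "gighvjwfx" -> "ikijxlyhz"
  "rfyxoqo" -> "xoqo" -> "zqsq"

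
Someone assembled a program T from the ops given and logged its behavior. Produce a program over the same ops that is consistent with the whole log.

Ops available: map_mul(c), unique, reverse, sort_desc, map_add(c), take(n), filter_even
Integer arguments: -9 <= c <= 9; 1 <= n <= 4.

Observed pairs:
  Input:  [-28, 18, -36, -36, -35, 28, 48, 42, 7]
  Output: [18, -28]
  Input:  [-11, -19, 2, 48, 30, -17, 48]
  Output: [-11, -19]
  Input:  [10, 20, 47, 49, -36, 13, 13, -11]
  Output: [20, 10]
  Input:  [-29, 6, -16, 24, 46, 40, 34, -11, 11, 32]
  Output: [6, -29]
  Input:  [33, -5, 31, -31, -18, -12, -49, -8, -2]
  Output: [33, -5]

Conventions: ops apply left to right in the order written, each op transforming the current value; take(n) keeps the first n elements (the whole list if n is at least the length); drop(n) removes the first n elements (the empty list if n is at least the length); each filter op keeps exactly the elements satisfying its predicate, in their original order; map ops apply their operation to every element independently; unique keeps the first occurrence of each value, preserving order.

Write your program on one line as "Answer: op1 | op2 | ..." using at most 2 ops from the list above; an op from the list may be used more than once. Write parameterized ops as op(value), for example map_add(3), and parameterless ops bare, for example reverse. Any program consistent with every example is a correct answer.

take(2) | sort_desc

Check, running the answer program on each example:
  [-28, 18, -36, -36, -35, 28, 48, 42, 7] -> [-28, 18] -> [18, -28]
  [-11, -19, 2, 48, 30, -17, 48] -> [-11, -19] -> [-11, -19]
  [10, 20, 47, 49, -36, 13, 13, -11] -> [10, 20] -> [20, 10]
  [-29, 6, -16, 24, 46, 40, 34, -11, 11, 32] -> [-29, 6] -> [6, -29]
  [33, -5, 31, -31, -18, -12, -49, -8, -2] -> [33, -5] -> [33, -5]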